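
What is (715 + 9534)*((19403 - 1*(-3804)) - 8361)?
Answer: 152156654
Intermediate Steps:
(715 + 9534)*((19403 - 1*(-3804)) - 8361) = 10249*((19403 + 3804) - 8361) = 10249*(23207 - 8361) = 10249*14846 = 152156654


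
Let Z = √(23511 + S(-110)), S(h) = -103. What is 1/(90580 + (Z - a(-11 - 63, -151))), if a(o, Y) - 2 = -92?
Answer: 45335/4110512746 - √1463/2055256373 ≈ 1.1010e-5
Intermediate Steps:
a(o, Y) = -90 (a(o, Y) = 2 - 92 = -90)
Z = 4*√1463 (Z = √(23511 - 103) = √23408 = 4*√1463 ≈ 153.00)
1/(90580 + (Z - a(-11 - 63, -151))) = 1/(90580 + (4*√1463 - 1*(-90))) = 1/(90580 + (4*√1463 + 90)) = 1/(90580 + (90 + 4*√1463)) = 1/(90670 + 4*√1463)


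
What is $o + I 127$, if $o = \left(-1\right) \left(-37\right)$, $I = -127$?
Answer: $-16092$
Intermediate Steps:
$o = 37$
$o + I 127 = 37 - 16129 = -16092$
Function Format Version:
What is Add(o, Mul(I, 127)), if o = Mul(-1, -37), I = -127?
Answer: -16092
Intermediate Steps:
o = 37
Add(o, Mul(I, 127)) = Add(37, Mul(-127, 127)) = Add(37, -16129) = -16092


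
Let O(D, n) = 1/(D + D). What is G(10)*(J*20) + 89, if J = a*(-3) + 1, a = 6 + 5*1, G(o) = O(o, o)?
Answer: 57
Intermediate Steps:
O(D, n) = 1/(2*D)
G(o) = 1/(2*o)
a = 11 (a = 6 + 5 = 11)
J = -32 (J = 11*(-3) + 1 = -33 + 1 = -32)
G(10)*(J*20) + 89 = ((½)/10)*(-32*20) + 89 = ((½)*(⅒))*(-640) + 89 = (1/20)*(-640) + 89 = -32 + 89 = 57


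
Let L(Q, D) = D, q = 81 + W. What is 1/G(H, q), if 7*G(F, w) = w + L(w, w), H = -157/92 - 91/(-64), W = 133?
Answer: 7/428 ≈ 0.016355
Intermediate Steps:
q = 214 (q = 81 + 133 = 214)
H = -419/1472 (H = -157*1/92 - 91*(-1/64) = -157/92 + 91/64 = -419/1472 ≈ -0.28465)
G(F, w) = 2*w/7 (G(F, w) = (w + w)/7 = (2*w)/7 = 2*w/7)
1/G(H, q) = 1/((2/7)*214) = 1/(428/7) = 7/428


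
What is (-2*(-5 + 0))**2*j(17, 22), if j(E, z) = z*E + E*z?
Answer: 74800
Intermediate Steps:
j(E, z) = 2*E*z (j(E, z) = E*z + E*z = 2*E*z)
(-2*(-5 + 0))**2*j(17, 22) = (-2*(-5 + 0))**2*(2*17*22) = (-2*(-5))**2*748 = 10**2*748 = 100*748 = 74800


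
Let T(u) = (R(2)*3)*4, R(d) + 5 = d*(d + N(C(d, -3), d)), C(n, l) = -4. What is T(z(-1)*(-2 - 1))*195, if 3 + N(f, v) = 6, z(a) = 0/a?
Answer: 11700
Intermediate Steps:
z(a) = 0
N(f, v) = 3 (N(f, v) = -3 + 6 = 3)
R(d) = -5 + d*(3 + d) (R(d) = -5 + d*(d + 3) = -5 + d*(3 + d))
T(u) = 60 (T(u) = ((-5 + 2² + 3*2)*3)*4 = ((-5 + 4 + 6)*3)*4 = (5*3)*4 = 15*4 = 60)
T(z(-1)*(-2 - 1))*195 = 60*195 = 11700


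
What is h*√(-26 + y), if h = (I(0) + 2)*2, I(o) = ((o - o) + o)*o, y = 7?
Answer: 4*I*√19 ≈ 17.436*I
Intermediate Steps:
I(o) = o² (I(o) = (0 + o)*o = o*o = o²)
h = 4 (h = (0² + 2)*2 = (0 + 2)*2 = 2*2 = 4)
h*√(-26 + y) = 4*√(-26 + 7) = 4*√(-19) = 4*(I*√19) = 4*I*√19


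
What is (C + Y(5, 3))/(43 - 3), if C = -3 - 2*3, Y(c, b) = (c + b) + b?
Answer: 1/20 ≈ 0.050000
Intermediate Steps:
Y(c, b) = c + 2*b (Y(c, b) = (b + c) + b = c + 2*b)
C = -9 (C = -3 - 6 = -9)
(C + Y(5, 3))/(43 - 3) = (-9 + (5 + 2*3))/(43 - 3) = (-9 + (5 + 6))/40 = (-9 + 11)*(1/40) = 2*(1/40) = 1/20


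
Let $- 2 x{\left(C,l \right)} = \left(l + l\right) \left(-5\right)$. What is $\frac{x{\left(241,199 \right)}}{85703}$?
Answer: $\frac{995}{85703} \approx 0.01161$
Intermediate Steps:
$x{\left(C,l \right)} = 5 l$ ($x{\left(C,l \right)} = - \frac{\left(l + l\right) \left(-5\right)}{2} = - \frac{2 l \left(-5\right)}{2} = - \frac{\left(-10\right) l}{2} = 5 l$)
$\frac{x{\left(241,199 \right)}}{85703} = \frac{5 \cdot 199}{85703} = 995 \cdot \frac{1}{85703} = \frac{995}{85703}$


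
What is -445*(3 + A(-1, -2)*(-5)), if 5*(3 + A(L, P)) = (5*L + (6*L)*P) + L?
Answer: -5340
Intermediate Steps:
A(L, P) = -3 + 6*L/5 + 6*L*P/5 (A(L, P) = -3 + ((5*L + (6*L)*P) + L)/5 = -3 + ((5*L + 6*L*P) + L)/5 = -3 + (6*L + 6*L*P)/5 = -3 + (6*L/5 + 6*L*P/5) = -3 + 6*L/5 + 6*L*P/5)
-445*(3 + A(-1, -2)*(-5)) = -445*(3 + (-3 + (6/5)*(-1) + (6/5)*(-1)*(-2))*(-5)) = -445*(3 + (-3 - 6/5 + 12/5)*(-5)) = -445*(3 - 9/5*(-5)) = -445*(3 + 9) = -445*12 = -5340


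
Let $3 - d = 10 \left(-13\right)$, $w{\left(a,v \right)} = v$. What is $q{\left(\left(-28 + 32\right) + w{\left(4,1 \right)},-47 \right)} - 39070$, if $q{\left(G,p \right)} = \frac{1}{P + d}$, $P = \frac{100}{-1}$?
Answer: $- \frac{1289309}{33} \approx -39070.0$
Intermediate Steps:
$P = -100$ ($P = 100 \left(-1\right) = -100$)
$d = 133$ ($d = 3 - 10 \left(-13\right) = 3 - -130 = 3 + 130 = 133$)
$q{\left(G,p \right)} = \frac{1}{33}$ ($q{\left(G,p \right)} = \frac{1}{-100 + 133} = \frac{1}{33}$)
$q{\left(\left(-28 + 32\right) + w{\left(4,1 \right)},-47 \right)} - 39070 = \frac{1}{33} - 39070 = - \frac{1289309}{33}$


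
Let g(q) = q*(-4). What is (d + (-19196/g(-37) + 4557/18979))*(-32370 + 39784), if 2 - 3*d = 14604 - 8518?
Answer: -11232357212384/702223 ≈ -1.5995e+7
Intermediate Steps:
g(q) = -4*q
d = -2028 (d = ⅔ - (14604 - 8518)/3 = ⅔ - ⅓*6086 = ⅔ - 6086/3 = -2028)
(d + (-19196/g(-37) + 4557/18979))*(-32370 + 39784) = (-2028 + (-19196/((-4*(-37))) + 4557/18979))*(-32370 + 39784) = (-2028 + (-19196/148 + 4557*(1/18979)))*7414 = (-2028 + (-19196*1/148 + 4557/18979))*7414 = (-2028 + (-4799/37 + 4557/18979))*7414 = (-2028 - 90911612/702223)*7414 = -1515019856/702223*7414 = -11232357212384/702223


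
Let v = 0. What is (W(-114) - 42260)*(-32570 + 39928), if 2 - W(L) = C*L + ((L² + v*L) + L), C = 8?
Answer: -399009624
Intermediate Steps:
W(L) = 2 - L² - 9*L (W(L) = 2 - (8*L + ((L² + 0*L) + L)) = 2 - (8*L + ((L² + 0) + L)) = 2 - (8*L + (L² + L)) = 2 - (8*L + (L + L²)) = 2 - (L² + 9*L) = 2 + (-L² - 9*L) = 2 - L² - 9*L)
(W(-114) - 42260)*(-32570 + 39928) = ((2 - 1*(-114)² - 9*(-114)) - 42260)*(-32570 + 39928) = ((2 - 1*12996 + 1026) - 42260)*7358 = ((2 - 12996 + 1026) - 42260)*7358 = (-11968 - 42260)*7358 = -54228*7358 = -399009624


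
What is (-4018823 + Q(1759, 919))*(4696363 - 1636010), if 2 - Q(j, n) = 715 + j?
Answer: -12306582217135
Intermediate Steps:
Q(j, n) = -713 - j (Q(j, n) = 2 - (715 + j) = 2 + (-715 - j) = -713 - j)
(-4018823 + Q(1759, 919))*(4696363 - 1636010) = (-4018823 + (-713 - 1*1759))*(4696363 - 1636010) = (-4018823 + (-713 - 1759))*3060353 = (-4018823 - 2472)*3060353 = -4021295*3060353 = -12306582217135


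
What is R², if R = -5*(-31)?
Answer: 24025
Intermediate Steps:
R = 155
R² = 155² = 24025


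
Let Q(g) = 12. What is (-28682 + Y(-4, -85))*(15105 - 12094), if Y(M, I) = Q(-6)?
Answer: -86325370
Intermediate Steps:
Y(M, I) = 12
(-28682 + Y(-4, -85))*(15105 - 12094) = (-28682 + 12)*(15105 - 12094) = -28670*3011 = -86325370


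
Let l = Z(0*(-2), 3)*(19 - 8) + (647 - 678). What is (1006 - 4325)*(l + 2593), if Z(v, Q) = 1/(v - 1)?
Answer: -8466769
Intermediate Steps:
Z(v, Q) = 1/(-1 + v)
l = -42 (l = (19 - 8)/(-1 + 0*(-2)) + (647 - 678) = 11/(-1 + 0) - 31 = 11/(-1) - 31 = -1*11 - 31 = -11 - 31 = -42)
(1006 - 4325)*(l + 2593) = (1006 - 4325)*(-42 + 2593) = -3319*2551 = -8466769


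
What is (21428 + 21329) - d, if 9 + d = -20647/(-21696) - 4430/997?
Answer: 925143110813/21630912 ≈ 42770.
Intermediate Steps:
d = -270206429/21630912 (d = -9 + (-20647/(-21696) - 4430/997) = -9 + (-20647*(-1/21696) - 4430*1/997) = -9 + (20647/21696 - 4430/997) = -9 - 75528221/21630912 = -270206429/21630912 ≈ -12.492)
(21428 + 21329) - d = (21428 + 21329) - 1*(-270206429/21630912) = 42757 + 270206429/21630912 = 925143110813/21630912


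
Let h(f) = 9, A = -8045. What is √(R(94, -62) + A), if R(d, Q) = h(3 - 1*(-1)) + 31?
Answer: I*√8005 ≈ 89.471*I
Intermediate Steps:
R(d, Q) = 40 (R(d, Q) = 9 + 31 = 40)
√(R(94, -62) + A) = √(40 - 8045) = √(-8005) = I*√8005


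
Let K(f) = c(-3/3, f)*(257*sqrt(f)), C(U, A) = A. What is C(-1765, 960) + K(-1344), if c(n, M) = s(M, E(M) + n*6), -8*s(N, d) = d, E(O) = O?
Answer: 960 + 346950*I*sqrt(21) ≈ 960.0 + 1.5899e+6*I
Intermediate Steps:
s(N, d) = -d/8
c(n, M) = -3*n/4 - M/8 (c(n, M) = -(M + n*6)/8 = -(M + 6*n)/8 = -3*n/4 - M/8)
K(f) = 257*sqrt(f)*(3/4 - f/8) (K(f) = (-(-9)/(4*3) - f/8)*(257*sqrt(f)) = (-3/4*(-1) - f/8)*(257*sqrt(f)) = (3/4 - f/8)*(257*sqrt(f)) = 257*sqrt(f)*(3/4 - f/8))
C(-1765, 960) + K(-1344) = 960 + 257*sqrt(-1344)*(6 - 1*(-1344))/8 = 960 + 257*(8*I*sqrt(21))*(6 + 1344)/8 = 960 + (257/8)*(8*I*sqrt(21))*1350 = 960 + 346950*I*sqrt(21)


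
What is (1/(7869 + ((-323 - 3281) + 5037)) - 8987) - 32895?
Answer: -389586363/9302 ≈ -41882.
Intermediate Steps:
(1/(7869 + ((-323 - 3281) + 5037)) - 8987) - 32895 = (1/(7869 + (-3604 + 5037)) - 8987) - 32895 = (1/(7869 + 1433) - 8987) - 32895 = (1/9302 - 8987) - 32895 = -83597073/9302 - 32895 = -389586363/9302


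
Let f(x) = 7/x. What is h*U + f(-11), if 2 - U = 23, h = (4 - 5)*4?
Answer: 917/11 ≈ 83.364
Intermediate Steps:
h = -4 (h = -1*4 = -4)
U = -21 (U = 2 - 1*23 = 2 - 23 = -21)
h*U + f(-11) = -4*(-21) + 7/(-11) = 84 + 7*(-1/11) = 84 - 7/11 = 917/11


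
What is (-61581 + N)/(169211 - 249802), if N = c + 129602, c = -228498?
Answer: 160477/80591 ≈ 1.9913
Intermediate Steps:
N = -98896 (N = -228498 + 129602 = -98896)
(-61581 + N)/(169211 - 249802) = (-61581 - 98896)/(169211 - 249802) = -160477/(-80591) = -160477*(-1/80591) = 160477/80591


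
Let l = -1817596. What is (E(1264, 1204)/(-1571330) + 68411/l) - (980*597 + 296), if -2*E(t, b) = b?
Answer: -835901042260768959/1428021561340 ≈ -5.8536e+5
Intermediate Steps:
E(t, b) = -b/2
(E(1264, 1204)/(-1571330) + 68411/l) - (980*597 + 296) = (-½*1204/(-1571330) + 68411/(-1817596)) - (980*597 + 296) = (-602*(-1/1571330) + 68411*(-1/1817596)) - (585060 + 296) = (301/785665 - 68411/1817596) - 1*585356 = -53201031919/1428021561340 - 585356 = -835901042260768959/1428021561340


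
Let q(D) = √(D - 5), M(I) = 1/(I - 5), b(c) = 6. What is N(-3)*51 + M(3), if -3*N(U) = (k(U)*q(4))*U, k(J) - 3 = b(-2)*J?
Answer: -½ - 765*I ≈ -0.5 - 765.0*I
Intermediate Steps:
M(I) = 1/(-5 + I)
k(J) = 3 + 6*J
q(D) = √(-5 + D)
N(U) = -I*U*(3 + 6*U)/3 (N(U) = -(3 + 6*U)*√(-5 + 4)*U/3 = -(3 + 6*U)*√(-1)*U/3 = -(3 + 6*U)*I*U/3 = -I*(3 + 6*U)*U/3 = -I*U*(3 + 6*U)/3)
N(-3)*51 + M(3) = -1*I*(-3)*(1 + 2*(-3))*51 + 1/(-5 + 3) = -1*I*(-3)*(1 - 6)*51 + 1/(-2) = -1*I*(-3)*(-5)*51 - ½ = -15*I*51 - ½ = -765*I - ½ = -½ - 765*I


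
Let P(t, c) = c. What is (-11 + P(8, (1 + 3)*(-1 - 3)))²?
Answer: 729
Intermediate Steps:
(-11 + P(8, (1 + 3)*(-1 - 3)))² = (-11 + (1 + 3)*(-1 - 3))² = (-11 + 4*(-4))² = (-11 - 16)² = (-27)² = 729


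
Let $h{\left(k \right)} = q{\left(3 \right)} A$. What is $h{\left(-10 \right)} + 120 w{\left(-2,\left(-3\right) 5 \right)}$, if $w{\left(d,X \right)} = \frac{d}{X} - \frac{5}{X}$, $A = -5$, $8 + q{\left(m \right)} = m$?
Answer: $81$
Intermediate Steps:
$q{\left(m \right)} = -8 + m$
$w{\left(d,X \right)} = - \frac{5}{X} + \frac{d}{X}$
$h{\left(k \right)} = 25$ ($h{\left(k \right)} = \left(-8 + 3\right) \left(-5\right) = \left(-5\right) \left(-5\right) = 25$)
$h{\left(-10 \right)} + 120 w{\left(-2,\left(-3\right) 5 \right)} = 25 + 120 \frac{-5 - 2}{\left(-3\right) 5} = 25 + 120 \frac{1}{-15} \left(-7\right) = 25 + 120 \left(\left(- \frac{1}{15}\right) \left(-7\right)\right) = 25 + 120 \cdot \frac{7}{15} = 25 + 56 = 81$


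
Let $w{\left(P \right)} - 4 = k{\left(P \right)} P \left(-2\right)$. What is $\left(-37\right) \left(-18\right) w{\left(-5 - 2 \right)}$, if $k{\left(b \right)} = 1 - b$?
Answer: $77256$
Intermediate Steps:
$w{\left(P \right)} = 4 - 2 P \left(1 - P\right)$ ($w{\left(P \right)} = 4 + \left(1 - P\right) P \left(-2\right) = 4 + P \left(1 - P\right) \left(-2\right) = 4 - 2 P \left(1 - P\right)$)
$\left(-37\right) \left(-18\right) w{\left(-5 - 2 \right)} = \left(-37\right) \left(-18\right) \left(4 + 2 \left(-5 - 2\right) \left(-1 - 7\right)\right) = 666 \left(4 + 2 \left(-7\right) \left(-1 - 7\right)\right) = 666 \left(4 + 2 \left(-7\right) \left(-8\right)\right) = 666 \left(4 + 112\right) = 666 \cdot 116 = 77256$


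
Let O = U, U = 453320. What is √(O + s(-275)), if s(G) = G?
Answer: √453045 ≈ 673.09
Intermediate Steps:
O = 453320
√(O + s(-275)) = √(453320 - 275) = √453045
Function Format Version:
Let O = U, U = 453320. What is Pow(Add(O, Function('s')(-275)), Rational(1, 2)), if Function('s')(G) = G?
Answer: Pow(453045, Rational(1, 2)) ≈ 673.09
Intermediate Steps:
O = 453320
Pow(Add(O, Function('s')(-275)), Rational(1, 2)) = Pow(Add(453320, -275), Rational(1, 2)) = Pow(453045, Rational(1, 2))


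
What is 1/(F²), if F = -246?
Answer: 1/60516 ≈ 1.6525e-5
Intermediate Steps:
1/(F²) = 1/((-246)²) = 1/60516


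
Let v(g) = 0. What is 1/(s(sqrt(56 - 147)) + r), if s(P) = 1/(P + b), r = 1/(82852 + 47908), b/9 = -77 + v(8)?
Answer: 130760*(sqrt(91) + 693*I)/(sqrt(91) - 130067*I) ≈ -696.69 + 9.6413*I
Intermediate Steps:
b = -693 (b = 9*(-77 + 0) = 9*(-77) = -693)
r = 1/130760 ≈ 7.6476e-6
s(P) = 1/(-693 + P) (s(P) = 1/(P - 693) = 1/(-693 + P))
1/(s(sqrt(56 - 147)) + r) = 1/(1/(-693 + sqrt(56 - 147)) + 1/130760) = 1/(1/(-693 + sqrt(-91)) + 1/130760) = 1/(1/(-693 + I*sqrt(91)) + 1/130760) = 1/(1/130760 + 1/(-693 + I*sqrt(91)))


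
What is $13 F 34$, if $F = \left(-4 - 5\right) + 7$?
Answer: $-884$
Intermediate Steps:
$F = -2$ ($F = -9 + 7 = -2$)
$13 F 34 = 13 \left(-2\right) 34 = \left(-26\right) 34 = -884$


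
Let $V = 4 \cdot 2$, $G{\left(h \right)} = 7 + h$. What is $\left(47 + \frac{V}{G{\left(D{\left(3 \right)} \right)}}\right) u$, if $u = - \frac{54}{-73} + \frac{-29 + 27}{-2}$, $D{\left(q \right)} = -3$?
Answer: $\frac{6223}{73} \approx 85.247$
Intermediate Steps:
$V = 8$
$u = \frac{127}{73}$ ($u = \left(-54\right) \left(- \frac{1}{73}\right) - -1 = \frac{54}{73} + 1 = \frac{127}{73} \approx 1.7397$)
$\left(47 + \frac{V}{G{\left(D{\left(3 \right)} \right)}}\right) u = \left(47 + \frac{8}{7 - 3}\right) \frac{127}{73} = \left(47 + \frac{8}{4}\right) \frac{127}{73} = \left(47 + 8 \cdot \frac{1}{4}\right) \frac{127}{73} = \left(47 + 2\right) \frac{127}{73} = 49 \cdot \frac{127}{73} = \frac{6223}{73}$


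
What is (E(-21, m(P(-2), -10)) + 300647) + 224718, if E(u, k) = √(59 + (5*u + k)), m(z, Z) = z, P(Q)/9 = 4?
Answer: 525365 + I*√10 ≈ 5.2537e+5 + 3.1623*I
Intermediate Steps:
P(Q) = 36 (P(Q) = 9*4 = 36)
E(u, k) = √(59 + k + 5*u) (E(u, k) = √(59 + (k + 5*u)) = √(59 + k + 5*u))
(E(-21, m(P(-2), -10)) + 300647) + 224718 = (√(59 + 36 + 5*(-21)) + 300647) + 224718 = (√(59 + 36 - 105) + 300647) + 224718 = (√(-10) + 300647) + 224718 = (I*√10 + 300647) + 224718 = (300647 + I*√10) + 224718 = 525365 + I*√10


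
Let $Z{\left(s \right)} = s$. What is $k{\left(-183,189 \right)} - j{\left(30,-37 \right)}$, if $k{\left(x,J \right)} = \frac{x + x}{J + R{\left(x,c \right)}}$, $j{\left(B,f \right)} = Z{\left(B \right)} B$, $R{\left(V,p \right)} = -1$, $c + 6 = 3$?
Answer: $- \frac{84783}{94} \approx -901.95$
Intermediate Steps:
$c = -3$ ($c = -6 + 3 = -3$)
$j{\left(B,f \right)} = B^{2}$ ($j{\left(B,f \right)} = B B = B^{2}$)
$k{\left(x,J \right)} = \frac{2 x}{-1 + J}$ ($k{\left(x,J \right)} = \frac{x + x}{J - 1} = \frac{2 x}{-1 + J}$)
$k{\left(-183,189 \right)} - j{\left(30,-37 \right)} = 2 \left(-183\right) \frac{1}{-1 + 189} - 30^{2} = 2 \left(-183\right) \frac{1}{188} - 900 = - \frac{183}{94} - 900 = - \frac{84783}{94}$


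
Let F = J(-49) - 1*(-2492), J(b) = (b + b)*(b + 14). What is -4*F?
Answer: -23688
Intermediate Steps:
J(b) = 2*b*(14 + b) (J(b) = (2*b)*(14 + b) = 2*b*(14 + b))
F = 5922 (F = 2*(-49)*(14 - 49) - 1*(-2492) = 2*(-49)*(-35) + 2492 = 3430 + 2492 = 5922)
-4*F = -4*5922 = -23688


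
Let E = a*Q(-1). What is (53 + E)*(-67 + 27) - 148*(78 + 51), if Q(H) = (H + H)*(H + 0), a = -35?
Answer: -18412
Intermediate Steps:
Q(H) = 2*H² (Q(H) = (2*H)*H = 2*H²)
E = -70 (E = -70*(-1)² = -70 ≈ -70.000)
(53 + E)*(-67 + 27) - 148*(78 + 51) = (53 - 70)*(-67 + 27) - 148*(78 + 51) = -17*(-40) - 148*129 = 680 - 19092 = -18412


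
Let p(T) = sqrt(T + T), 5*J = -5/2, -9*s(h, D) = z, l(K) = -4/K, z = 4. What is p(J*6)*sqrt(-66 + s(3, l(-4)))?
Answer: -2*sqrt(897)/3 ≈ -19.967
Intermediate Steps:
s(h, D) = -4/9 (s(h, D) = -1/9*4 = -4/9)
J = -1/2 (J = (-5/2)/5 = (-5*1/2)/5 = (1/5)*(-5/2) = -1/2 ≈ -0.50000)
p(T) = sqrt(2)*sqrt(T) (p(T) = sqrt(2*T) = sqrt(2)*sqrt(T))
p(J*6)*sqrt(-66 + s(3, l(-4))) = (sqrt(2)*sqrt(-1/2*6))*sqrt(-66 - 4/9) = (sqrt(2)*sqrt(-3))*sqrt(-598/9) = (sqrt(2)*(I*sqrt(3)))*(I*sqrt(598)/3) = (I*sqrt(6))*(I*sqrt(598)/3) = -2*sqrt(897)/3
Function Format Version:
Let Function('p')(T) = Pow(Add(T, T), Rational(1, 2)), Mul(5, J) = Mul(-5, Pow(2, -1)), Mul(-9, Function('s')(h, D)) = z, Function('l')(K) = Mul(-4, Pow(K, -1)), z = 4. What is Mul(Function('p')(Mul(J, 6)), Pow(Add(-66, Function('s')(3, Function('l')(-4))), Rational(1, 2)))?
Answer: Mul(Rational(-2, 3), Pow(897, Rational(1, 2))) ≈ -19.967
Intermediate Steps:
Function('s')(h, D) = Rational(-4, 9) (Function('s')(h, D) = Mul(Rational(-1, 9), 4) = Rational(-4, 9))
J = Rational(-1, 2) (J = Mul(Rational(1, 5), Mul(-5, Pow(2, -1))) = Mul(Rational(1, 5), Mul(-5, Rational(1, 2))) = Mul(Rational(1, 5), Rational(-5, 2)) = Rational(-1, 2) ≈ -0.50000)
Function('p')(T) = Mul(Pow(2, Rational(1, 2)), Pow(T, Rational(1, 2))) (Function('p')(T) = Pow(Mul(2, T), Rational(1, 2)) = Mul(Pow(2, Rational(1, 2)), Pow(T, Rational(1, 2))))
Mul(Function('p')(Mul(J, 6)), Pow(Add(-66, Function('s')(3, Function('l')(-4))), Rational(1, 2))) = Mul(Mul(Pow(2, Rational(1, 2)), Pow(Mul(Rational(-1, 2), 6), Rational(1, 2))), Pow(Add(-66, Rational(-4, 9)), Rational(1, 2))) = Mul(Mul(Pow(2, Rational(1, 2)), Pow(-3, Rational(1, 2))), Pow(Rational(-598, 9), Rational(1, 2))) = Mul(Mul(Pow(2, Rational(1, 2)), Mul(I, Pow(3, Rational(1, 2)))), Mul(Rational(1, 3), I, Pow(598, Rational(1, 2)))) = Mul(Mul(I, Pow(6, Rational(1, 2))), Mul(Rational(1, 3), I, Pow(598, Rational(1, 2)))) = Mul(Rational(-2, 3), Pow(897, Rational(1, 2)))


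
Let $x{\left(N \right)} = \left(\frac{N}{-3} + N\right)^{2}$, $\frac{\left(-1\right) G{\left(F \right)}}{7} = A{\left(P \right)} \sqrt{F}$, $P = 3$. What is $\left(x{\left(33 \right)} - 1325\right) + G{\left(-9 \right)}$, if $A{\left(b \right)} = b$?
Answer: $-841 - 63 i \approx -841.0 - 63.0 i$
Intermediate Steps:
$G{\left(F \right)} = - 21 \sqrt{F}$ ($G{\left(F \right)} = - 7 \cdot 3 \sqrt{F} = - 21 \sqrt{F}$)
$x{\left(N \right)} = \frac{4 N^{2}}{9}$ ($x{\left(N \right)} = \left(N \left(- \frac{1}{3}\right) + N\right)^{2} = \left(- \frac{N}{3} + N\right)^{2} = \left(\frac{2 N}{3}\right)^{2} = \frac{4 N^{2}}{9}$)
$\left(x{\left(33 \right)} - 1325\right) + G{\left(-9 \right)} = \left(\frac{4 \cdot 33^{2}}{9} - 1325\right) - 21 \sqrt{-9} = \left(\frac{4}{9} \cdot 1089 - 1325\right) - 21 \cdot 3 i = \left(484 - 1325\right) - 63 i = -841 - 63 i$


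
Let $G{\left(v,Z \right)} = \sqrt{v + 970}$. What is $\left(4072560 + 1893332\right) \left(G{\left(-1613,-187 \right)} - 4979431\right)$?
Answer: $-29706747567452 + 5965892 i \sqrt{643} \approx -2.9707 \cdot 10^{13} + 1.5128 \cdot 10^{8} i$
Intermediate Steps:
$G{\left(v,Z \right)} = \sqrt{970 + v}$
$\left(4072560 + 1893332\right) \left(G{\left(-1613,-187 \right)} - 4979431\right) = \left(4072560 + 1893332\right) \left(\sqrt{970 - 1613} - 4979431\right) = 5965892 \left(\sqrt{-643} - 4979431\right) = 5965892 \left(i \sqrt{643} - 4979431\right) = 5965892 \left(-4979431 + i \sqrt{643}\right) = -29706747567452 + 5965892 i \sqrt{643}$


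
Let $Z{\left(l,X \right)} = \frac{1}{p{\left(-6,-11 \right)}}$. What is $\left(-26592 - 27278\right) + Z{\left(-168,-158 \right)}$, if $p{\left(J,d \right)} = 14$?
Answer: $- \frac{754179}{14} \approx -53870.0$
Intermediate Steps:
$Z{\left(l,X \right)} = \frac{1}{14}$
$\left(-26592 - 27278\right) + Z{\left(-168,-158 \right)} = \left(-26592 - 27278\right) + \frac{1}{14} = -53870 + \frac{1}{14} = - \frac{754179}{14}$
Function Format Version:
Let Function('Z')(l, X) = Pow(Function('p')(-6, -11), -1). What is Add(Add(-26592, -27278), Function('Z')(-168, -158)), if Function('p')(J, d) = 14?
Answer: Rational(-754179, 14) ≈ -53870.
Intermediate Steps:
Function('Z')(l, X) = Rational(1, 14) (Function('Z')(l, X) = Pow(14, -1) = Rational(1, 14))
Add(Add(-26592, -27278), Function('Z')(-168, -158)) = Add(Add(-26592, -27278), Rational(1, 14)) = Add(-53870, Rational(1, 14)) = Rational(-754179, 14)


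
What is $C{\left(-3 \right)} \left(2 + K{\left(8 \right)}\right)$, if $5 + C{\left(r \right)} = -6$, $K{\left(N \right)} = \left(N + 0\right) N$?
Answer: $-726$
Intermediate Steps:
$K{\left(N \right)} = N^{2}$ ($K{\left(N \right)} = N N = N^{2}$)
$C{\left(r \right)} = -11$ ($C{\left(r \right)} = -5 - 6 = -11$)
$C{\left(-3 \right)} \left(2 + K{\left(8 \right)}\right) = - 11 \left(2 + 8^{2}\right) = - 11 \left(2 + 64\right) = \left(-11\right) 66 = -726$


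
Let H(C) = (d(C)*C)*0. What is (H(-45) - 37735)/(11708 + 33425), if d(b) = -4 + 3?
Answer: -37735/45133 ≈ -0.83608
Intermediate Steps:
d(b) = -1
H(C) = 0 (H(C) = -C*0 = 0)
(H(-45) - 37735)/(11708 + 33425) = (0 - 37735)/(11708 + 33425) = -37735/45133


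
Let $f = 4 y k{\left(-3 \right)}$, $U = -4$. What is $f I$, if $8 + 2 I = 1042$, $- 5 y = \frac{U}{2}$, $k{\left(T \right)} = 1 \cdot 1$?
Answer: $\frac{4136}{5} \approx 827.2$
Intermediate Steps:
$k{\left(T \right)} = 1$
$y = \frac{2}{5}$ ($y = - \frac{\left(-4\right) \frac{1}{2}}{5} = \left(- \frac{1}{5}\right) \left(-2\right) = \frac{2}{5} \approx 0.4$)
$I = 517$ ($I = -4 + \frac{1}{2} \cdot 1042 = -4 + 521 = 517$)
$f = \frac{8}{5}$ ($f = 4 \cdot \frac{2}{5} \cdot 1 = \frac{8}{5} \cdot 1 = \frac{8}{5} \approx 1.6$)
$f I = \frac{8}{5} \cdot 517 = \frac{4136}{5}$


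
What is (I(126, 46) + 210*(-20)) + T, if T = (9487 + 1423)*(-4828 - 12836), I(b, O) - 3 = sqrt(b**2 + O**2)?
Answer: -192718437 + 2*sqrt(4498) ≈ -1.9272e+8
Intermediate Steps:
I(b, O) = 3 + sqrt(O**2 + b**2) (I(b, O) = 3 + sqrt(b**2 + O**2) = 3 + sqrt(O**2 + b**2))
T = -192714240 (T = 10910*(-17664) = -192714240)
(I(126, 46) + 210*(-20)) + T = ((3 + sqrt(46**2 + 126**2)) + 210*(-20)) - 192714240 = ((3 + sqrt(2116 + 15876)) - 4200) - 192714240 = ((3 + sqrt(17992)) - 4200) - 192714240 = ((3 + 2*sqrt(4498)) - 4200) - 192714240 = (-4197 + 2*sqrt(4498)) - 192714240 = -192718437 + 2*sqrt(4498)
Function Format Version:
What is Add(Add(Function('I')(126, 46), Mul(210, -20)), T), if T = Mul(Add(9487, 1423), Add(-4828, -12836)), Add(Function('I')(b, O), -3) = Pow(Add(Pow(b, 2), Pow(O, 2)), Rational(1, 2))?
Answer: Add(-192718437, Mul(2, Pow(4498, Rational(1, 2)))) ≈ -1.9272e+8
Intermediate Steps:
Function('I')(b, O) = Add(3, Pow(Add(Pow(O, 2), Pow(b, 2)), Rational(1, 2))) (Function('I')(b, O) = Add(3, Pow(Add(Pow(b, 2), Pow(O, 2)), Rational(1, 2))) = Add(3, Pow(Add(Pow(O, 2), Pow(b, 2)), Rational(1, 2))))
T = -192714240 (T = Mul(10910, -17664) = -192714240)
Add(Add(Function('I')(126, 46), Mul(210, -20)), T) = Add(Add(Add(3, Pow(Add(Pow(46, 2), Pow(126, 2)), Rational(1, 2))), Mul(210, -20)), -192714240) = Add(Add(Add(3, Pow(Add(2116, 15876), Rational(1, 2))), -4200), -192714240) = Add(Add(Add(3, Pow(17992, Rational(1, 2))), -4200), -192714240) = Add(Add(Add(3, Mul(2, Pow(4498, Rational(1, 2)))), -4200), -192714240) = Add(Add(-4197, Mul(2, Pow(4498, Rational(1, 2)))), -192714240) = Add(-192718437, Mul(2, Pow(4498, Rational(1, 2))))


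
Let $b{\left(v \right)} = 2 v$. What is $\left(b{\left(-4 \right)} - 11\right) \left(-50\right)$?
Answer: $950$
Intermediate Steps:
$\left(b{\left(-4 \right)} - 11\right) \left(-50\right) = \left(2 \left(-4\right) - 11\right) \left(-50\right) = \left(-8 - 11\right) \left(-50\right) = \left(-19\right) \left(-50\right) = 950$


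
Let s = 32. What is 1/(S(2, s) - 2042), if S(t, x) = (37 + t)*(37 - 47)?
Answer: -1/2432 ≈ -0.00041118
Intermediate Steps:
S(t, x) = -370 - 10*t (S(t, x) = (37 + t)*(-10) = -370 - 10*t)
1/(S(2, s) - 2042) = 1/((-370 - 10*2) - 2042) = 1/((-370 - 20) - 2042) = 1/(-390 - 2042) = 1/(-2432) = -1/2432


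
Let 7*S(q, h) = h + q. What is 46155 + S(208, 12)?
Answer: 323305/7 ≈ 46186.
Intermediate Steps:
S(q, h) = h/7 + q/7 (S(q, h) = (h + q)/7 = h/7 + q/7)
46155 + S(208, 12) = 46155 + ((1/7)*12 + (1/7)*208) = 46155 + (12/7 + 208/7) = 46155 + 220/7 = 323305/7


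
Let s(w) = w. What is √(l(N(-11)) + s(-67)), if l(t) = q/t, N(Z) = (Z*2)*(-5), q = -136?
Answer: 3*I*√22935/55 ≈ 8.2605*I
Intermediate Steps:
N(Z) = -10*Z (N(Z) = (2*Z)*(-5) = -10*Z)
l(t) = -136/t
√(l(N(-11)) + s(-67)) = √(-136/((-10*(-11))) - 67) = √(-136/110 - 67) = √(-136*1/110 - 67) = √(-68/55 - 67) = √(-3753/55) = 3*I*√22935/55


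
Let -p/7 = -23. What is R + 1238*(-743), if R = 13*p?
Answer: -917741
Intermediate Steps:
p = 161 (p = -7*(-23) = 161)
R = 2093 (R = 13*161 = 2093)
R + 1238*(-743) = 2093 + 1238*(-743) = 2093 - 919834 = -917741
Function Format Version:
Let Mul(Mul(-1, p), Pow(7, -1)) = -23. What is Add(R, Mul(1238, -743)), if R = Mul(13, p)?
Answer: -917741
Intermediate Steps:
p = 161 (p = Mul(-7, -23) = 161)
R = 2093 (R = Mul(13, 161) = 2093)
Add(R, Mul(1238, -743)) = Add(2093, Mul(1238, -743)) = Add(2093, -919834) = -917741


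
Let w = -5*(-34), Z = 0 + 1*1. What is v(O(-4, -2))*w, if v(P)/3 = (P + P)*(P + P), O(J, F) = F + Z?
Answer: 2040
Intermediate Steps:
Z = 1 (Z = 0 + 1 = 1)
O(J, F) = 1 + F (O(J, F) = F + 1 = 1 + F)
v(P) = 12*P² (v(P) = 3*((P + P)*(P + P)) = 3*((2*P)*(2*P)) = 3*(4*P²) = 12*P²)
w = 170
v(O(-4, -2))*w = (12*(1 - 2)²)*170 = (12*(-1)²)*170 = (12*1)*170 = 12*170 = 2040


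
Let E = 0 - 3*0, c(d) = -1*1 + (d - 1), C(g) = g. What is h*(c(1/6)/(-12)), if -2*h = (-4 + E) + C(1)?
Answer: 11/48 ≈ 0.22917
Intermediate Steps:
c(d) = -2 + d (c(d) = -1 + (-1 + d) = -2 + d)
E = 0 (E = 0 + 0 = 0)
h = 3/2 (h = -((-4 + 0) + 1)/2 = -(-4 + 1)/2 = -½*(-3) = 3/2 ≈ 1.5000)
h*(c(1/6)/(-12)) = 3*((-2 + 1/6)/(-12))/2 = 3*((-2 + 1*(⅙))*(-1/12))/2 = 3*((-2 + ⅙)*(-1/12))/2 = 3*(-11/6*(-1/12))/2 = (3/2)*(11/72) = 11/48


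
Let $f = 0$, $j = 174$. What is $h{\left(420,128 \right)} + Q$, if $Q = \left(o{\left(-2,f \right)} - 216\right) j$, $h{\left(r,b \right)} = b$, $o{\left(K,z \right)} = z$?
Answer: $-37456$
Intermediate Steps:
$Q = -37584$ ($Q = \left(0 - 216\right) 174 = \left(-216\right) 174 = -37584$)
$h{\left(420,128 \right)} + Q = 128 - 37584 = -37456$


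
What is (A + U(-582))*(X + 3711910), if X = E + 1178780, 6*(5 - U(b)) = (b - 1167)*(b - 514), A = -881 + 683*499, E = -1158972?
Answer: 76339755126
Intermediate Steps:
A = 339936 (A = -881 + 340817 = 339936)
U(b) = 5 - (-1167 + b)*(-514 + b)/6 (U(b) = 5 - (b - 1167)*(b - 514)/6 = 5 - (-1167 + b)*(-514 + b)/6)
X = 19808 (X = -1158972 + 1178780 = 19808)
(A + U(-582))*(X + 3711910) = (339936 + (-99968 - 1/6*(-582)**2 + (1681/6)*(-582)))*(19808 + 3711910) = (339936 + (-99968 - 1/6*338724 - 163057))*3731718 = (339936 + (-99968 - 56454 - 163057))*3731718 = (339936 - 319479)*3731718 = 20457*3731718 = 76339755126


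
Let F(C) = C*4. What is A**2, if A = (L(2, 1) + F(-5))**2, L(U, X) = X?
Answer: 130321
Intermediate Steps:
F(C) = 4*C
A = 361 (A = (1 + 4*(-5))**2 = (1 - 20)**2 = (-19)**2 = 361)
A**2 = 361**2 = 130321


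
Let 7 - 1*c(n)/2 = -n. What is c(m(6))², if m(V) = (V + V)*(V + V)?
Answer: 91204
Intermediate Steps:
m(V) = 4*V² (m(V) = (2*V)*(2*V) = 4*V²)
c(n) = 14 + 2*n (c(n) = 14 - (-2)*n = 14 + 2*n)
c(m(6))² = (14 + 2*(4*6²))² = (14 + 2*(4*36))² = (14 + 2*144)² = (14 + 288)² = 302² = 91204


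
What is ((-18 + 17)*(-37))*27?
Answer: 999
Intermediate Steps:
((-18 + 17)*(-37))*27 = -1*(-37)*27 = 37*27 = 999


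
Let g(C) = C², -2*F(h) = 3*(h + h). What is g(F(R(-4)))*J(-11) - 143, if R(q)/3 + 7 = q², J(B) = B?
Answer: -72314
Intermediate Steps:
R(q) = -21 + 3*q²
F(h) = -3*h (F(h) = -3*(h + h)/2 = -3*2*h/2 = -3*h)
g(F(R(-4)))*J(-11) - 143 = (-3*(-21 + 3*(-4)²))²*(-11) - 143 = (-3*(-21 + 3*16))²*(-11) - 143 = (-3*(-21 + 48))²*(-11) - 143 = (-3*27)²*(-11) - 143 = (-81)²*(-11) - 143 = 6561*(-11) - 143 = -72171 - 143 = -72314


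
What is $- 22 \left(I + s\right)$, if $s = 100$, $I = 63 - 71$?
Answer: $-2024$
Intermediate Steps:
$I = -8$ ($I = 63 - 71 = -8$)
$- 22 \left(I + s\right) = - 22 \left(-8 + 100\right) = \left(-22\right) 92 = -2024$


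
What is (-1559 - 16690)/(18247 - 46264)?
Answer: 553/849 ≈ 0.65135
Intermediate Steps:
(-1559 - 16690)/(18247 - 46264) = -18249/(-28017) = -18249*(-1/28017) = 553/849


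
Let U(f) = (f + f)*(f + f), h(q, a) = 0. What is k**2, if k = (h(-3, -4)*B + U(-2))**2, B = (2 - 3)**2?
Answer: 65536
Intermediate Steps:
U(f) = 4*f**2 (U(f) = (2*f)*(2*f) = 4*f**2)
B = 1 (B = (-1)**2 = 1)
k = 256 (k = (0*1 + 4*(-2)**2)**2 = (0 + 4*4)**2 = (0 + 16)**2 = 16**2 = 256)
k**2 = 256**2 = 65536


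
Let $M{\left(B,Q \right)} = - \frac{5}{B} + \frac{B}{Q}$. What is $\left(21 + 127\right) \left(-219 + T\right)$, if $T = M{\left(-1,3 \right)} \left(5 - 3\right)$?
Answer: $- \frac{93092}{3} \approx -31031.0$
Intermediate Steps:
$T = \frac{28}{3}$ ($T = \left(- \frac{5}{-1} - \frac{1}{3}\right) \left(5 - 3\right) = \left(\left(-5\right) \left(-1\right) - \frac{1}{3}\right) 2 = \left(5 - \frac{1}{3}\right) 2 = \frac{14}{3} \cdot 2 = \frac{28}{3} \approx 9.3333$)
$\left(21 + 127\right) \left(-219 + T\right) = \left(21 + 127\right) \left(-219 + \frac{28}{3}\right) = 148 \left(- \frac{629}{3}\right) = - \frac{93092}{3}$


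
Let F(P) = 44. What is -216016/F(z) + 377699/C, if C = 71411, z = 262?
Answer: -3852324955/785521 ≈ -4904.2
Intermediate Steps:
-216016/F(z) + 377699/C = -216016/44 + 377699/71411 = -216016*1/44 + 377699*(1/71411) = -54004/11 + 377699/71411 = -3852324955/785521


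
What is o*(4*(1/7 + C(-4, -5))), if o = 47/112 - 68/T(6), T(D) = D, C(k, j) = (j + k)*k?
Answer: -927751/588 ≈ -1577.8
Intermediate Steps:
C(k, j) = k*(j + k)
o = -3667/336 (o = 47/112 - 68/6 = 47*(1/112) - 68*⅙ = 47/112 - 34/3 = -3667/336 ≈ -10.914)
o*(4*(1/7 + C(-4, -5))) = -3667*(1/7 - 4*(-5 - 4))/84 = -3667*(⅐ - 4*(-9))/84 = -3667*(⅐ + 36)/84 = -3667*253/(84*7) = -3667/336*1012/7 = -927751/588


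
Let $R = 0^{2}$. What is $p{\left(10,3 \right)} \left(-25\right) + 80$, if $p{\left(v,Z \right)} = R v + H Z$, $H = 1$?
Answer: $5$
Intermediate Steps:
$R = 0$
$p{\left(v,Z \right)} = Z$ ($p{\left(v,Z \right)} = 0 v + 1 Z = 0 + Z = Z$)
$p{\left(10,3 \right)} \left(-25\right) + 80 = 3 \left(-25\right) + 80 = -75 + 80 = 5$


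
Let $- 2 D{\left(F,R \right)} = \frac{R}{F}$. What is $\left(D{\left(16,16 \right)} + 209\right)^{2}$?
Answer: $\frac{173889}{4} \approx 43472.0$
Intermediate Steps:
$D{\left(F,R \right)} = - \frac{R}{2 F}$ ($D{\left(F,R \right)} = - \frac{R \frac{1}{F}}{2} = - \frac{R}{2 F}$)
$\left(D{\left(16,16 \right)} + 209\right)^{2} = \left(\left(- \frac{1}{2}\right) 16 \cdot \frac{1}{16} + 209\right)^{2} = \left(- \frac{1}{2} + 209\right)^{2} = \left(\frac{417}{2}\right)^{2} = \frac{173889}{4}$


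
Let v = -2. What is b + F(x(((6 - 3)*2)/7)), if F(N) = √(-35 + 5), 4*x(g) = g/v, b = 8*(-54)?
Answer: -432 + I*√30 ≈ -432.0 + 5.4772*I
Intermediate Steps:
b = -432
x(g) = -g/8 (x(g) = (g/(-2))/4 = (g*(-½))/4 = (-g/2)/4 = -g/8)
F(N) = I*√30 (F(N) = √(-30) = I*√30)
b + F(x(((6 - 3)*2)/7)) = -432 + I*√30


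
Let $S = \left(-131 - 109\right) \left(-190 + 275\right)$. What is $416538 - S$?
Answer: $436938$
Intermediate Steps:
$S = -20400$ ($S = \left(-131 - 109\right) 85 = \left(-240\right) 85 = -20400$)
$416538 - S = 416538 - -20400 = 416538 + 20400 = 436938$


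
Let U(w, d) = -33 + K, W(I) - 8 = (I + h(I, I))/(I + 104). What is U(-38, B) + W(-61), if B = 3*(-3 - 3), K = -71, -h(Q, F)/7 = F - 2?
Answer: -3748/43 ≈ -87.163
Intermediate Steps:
h(Q, F) = 14 - 7*F (h(Q, F) = -7*(F - 2) = -7*(-2 + F) = 14 - 7*F)
B = -18 (B = 3*(-6) = -18)
W(I) = 8 + (14 - 6*I)/(104 + I) (W(I) = 8 + (I + (14 - 7*I))/(I + 104) = 8 + (14 - 6*I)/(104 + I))
U(w, d) = -104 (U(w, d) = -33 - 71 = -104)
U(-38, B) + W(-61) = -104 + 2*(423 - 61)/(104 - 61) = -104 + 2*362/43 = -104 + 2*(1/43)*362 = -104 + 724/43 = -3748/43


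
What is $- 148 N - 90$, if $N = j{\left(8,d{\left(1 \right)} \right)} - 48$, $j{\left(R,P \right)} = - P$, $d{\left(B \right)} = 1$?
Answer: $7162$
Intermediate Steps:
$N = -49$ ($N = \left(-1\right) 1 - 48 = -1 - 48 = -49$)
$- 148 N - 90 = \left(-148\right) \left(-49\right) - 90 = 7252 - 90 = 7162$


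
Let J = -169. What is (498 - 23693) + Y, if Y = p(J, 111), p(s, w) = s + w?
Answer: -23253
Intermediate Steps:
Y = -58 (Y = -169 + 111 = -58)
(498 - 23693) + Y = (498 - 23693) - 58 = -23195 - 58 = -23253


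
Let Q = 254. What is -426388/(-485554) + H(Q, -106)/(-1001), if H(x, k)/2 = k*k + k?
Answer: -741544118/34717111 ≈ -21.360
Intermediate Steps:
H(x, k) = 2*k + 2*k² (H(x, k) = 2*(k*k + k) = 2*(k² + k) = 2*(k + k²) = 2*k + 2*k²)
-426388/(-485554) + H(Q, -106)/(-1001) = -426388/(-485554) + (2*(-106)*(1 - 106))/(-1001) = -426388*(-1/485554) + (2*(-106)*(-105))*(-1/1001) = 213194/242777 + 22260*(-1/1001) = 213194/242777 - 3180/143 = -741544118/34717111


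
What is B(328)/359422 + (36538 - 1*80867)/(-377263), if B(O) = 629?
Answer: 16170116265/135596621986 ≈ 0.11925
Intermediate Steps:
B(328)/359422 + (36538 - 1*80867)/(-377263) = 629/359422 + (36538 - 1*80867)/(-377263) = 629*(1/359422) + (36538 - 80867)*(-1/377263) = 629/359422 - 44329*(-1/377263) = 629/359422 + 44329/377263 = 16170116265/135596621986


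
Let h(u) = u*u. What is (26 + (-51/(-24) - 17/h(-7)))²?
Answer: 118570321/153664 ≈ 771.62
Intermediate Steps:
h(u) = u²
(26 + (-51/(-24) - 17/h(-7)))² = (26 + (-51/(-24) - 17/((-7)²)))² = (26 + (-51*(-1/24) - 17/49))² = (26 + (17/8 - 17*1/49))² = (26 + (17/8 - 17/49))² = (26 + 697/392)² = (10889/392)² = 118570321/153664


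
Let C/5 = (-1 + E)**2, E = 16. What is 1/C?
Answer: 1/1125 ≈ 0.00088889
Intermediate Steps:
C = 1125 (C = 5*(-1 + 16)**2 = 5*15**2 = 5*225 = 1125)
1/C = 1/1125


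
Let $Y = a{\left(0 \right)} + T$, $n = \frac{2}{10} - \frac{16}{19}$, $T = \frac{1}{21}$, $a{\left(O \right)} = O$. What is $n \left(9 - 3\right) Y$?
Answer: $- \frac{122}{665} \approx -0.18346$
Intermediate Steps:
$T = \frac{1}{21} \approx 0.047619$
$n = - \frac{61}{95}$ ($n = 2 \cdot \frac{1}{10} - \frac{16}{19} = \frac{1}{5} - \frac{16}{19} = - \frac{61}{95} \approx -0.64211$)
$Y = \frac{1}{21}$ ($Y = 0 + \frac{1}{21} = \frac{1}{21} \approx 0.047619$)
$n \left(9 - 3\right) Y = - \frac{61 \left(9 - 3\right)}{95} \cdot \frac{1}{21} = \left(- \frac{61}{95}\right) 6 \cdot \frac{1}{21} = \left(- \frac{366}{95}\right) \frac{1}{21} = - \frac{122}{665}$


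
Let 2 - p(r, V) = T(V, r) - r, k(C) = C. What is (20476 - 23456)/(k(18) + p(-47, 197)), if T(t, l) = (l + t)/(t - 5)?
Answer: 95360/889 ≈ 107.27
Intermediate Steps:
T(t, l) = (l + t)/(-5 + t)
p(r, V) = 2 + r - (V + r)/(-5 + V) (p(r, V) = 2 - ((r + V)/(-5 + V) - r) = 2 - ((V + r)/(-5 + V) - r) = 2 - (-r + (V + r)/(-5 + V)) = 2 + (r - (V + r)/(-5 + V)) = 2 + r - (V + r)/(-5 + V))
(20476 - 23456)/(k(18) + p(-47, 197)) = (20476 - 23456)/(18 + (-1*197 - 1*(-47) + (-5 + 197)*(2 - 47))/(-5 + 197)) = -2980/(18 + (-197 + 47 + 192*(-45))/192) = -2980/(18 + (-197 + 47 - 8640)/192) = -2980/(18 + (1/192)*(-8790)) = -2980/(18 - 1465/32) = -2980/(-889/32) = -2980*(-32/889) = 95360/889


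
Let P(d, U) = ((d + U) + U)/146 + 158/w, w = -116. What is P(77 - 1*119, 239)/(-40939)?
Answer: -6877/173335726 ≈ -3.9674e-5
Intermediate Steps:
P(d, U) = -79/58 + U/73 + d/146 (P(d, U) = ((d + U) + U)/146 + 158/(-116) = ((U + d) + U)*(1/146) + 158*(-1/116) = (d + 2*U)*(1/146) - 79/58 = (U/73 + d/146) - 79/58 = -79/58 + U/73 + d/146)
P(77 - 1*119, 239)/(-40939) = (-79/58 + (1/73)*239 + (77 - 1*119)/146)/(-40939) = (-79/58 + 239/73 + (77 - 119)/146)*(-1/40939) = (-79/58 + 239/73 + (1/146)*(-42))*(-1/40939) = (-79/58 + 239/73 - 21/73)*(-1/40939) = (6877/4234)*(-1/40939) = -6877/173335726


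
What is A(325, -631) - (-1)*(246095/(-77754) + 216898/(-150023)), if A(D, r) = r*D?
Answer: -2392230761332927/11664888342 ≈ -2.0508e+5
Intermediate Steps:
A(D, r) = D*r
A(325, -631) - (-1)*(246095/(-77754) + 216898/(-150023)) = 325*(-631) - (-1)*(246095/(-77754) + 216898/(-150023)) = -205075 - (-1)*(246095*(-1/77754) + 216898*(-1/150023)) = -205075 - (-1)*(-246095/77754 - 216898/150023) = -205075 - (-1)*(-53784597277)/11664888342 = -205075 - 1*53784597277/11664888342 = -205075 - 53784597277/11664888342 = -2392230761332927/11664888342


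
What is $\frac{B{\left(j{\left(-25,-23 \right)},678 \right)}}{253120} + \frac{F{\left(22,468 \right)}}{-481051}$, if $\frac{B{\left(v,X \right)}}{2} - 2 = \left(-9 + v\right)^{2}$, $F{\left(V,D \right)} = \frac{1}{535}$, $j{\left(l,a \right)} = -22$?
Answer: $\frac{49567950779}{6514354157920} \approx 0.007609$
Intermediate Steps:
$F{\left(V,D \right)} = \frac{1}{535}$
$B{\left(v,X \right)} = 4 + 2 \left(-9 + v\right)^{2}$
$\frac{B{\left(j{\left(-25,-23 \right)},678 \right)}}{253120} + \frac{F{\left(22,468 \right)}}{-481051} = \frac{4 + 2 \left(-9 - 22\right)^{2}}{253120} + \frac{1}{535 \left(-481051\right)} = \left(4 + 2 \left(-31\right)^{2}\right) \frac{1}{253120} + \frac{1}{535} \left(- \frac{1}{481051}\right) = \left(4 + 2 \cdot 961\right) \frac{1}{253120} - \frac{1}{257362285} = \left(4 + 1922\right) \frac{1}{253120} - \frac{1}{257362285} = 1926 \cdot \frac{1}{253120} - \frac{1}{257362285} = \frac{963}{126560} - \frac{1}{257362285} = \frac{49567950779}{6514354157920}$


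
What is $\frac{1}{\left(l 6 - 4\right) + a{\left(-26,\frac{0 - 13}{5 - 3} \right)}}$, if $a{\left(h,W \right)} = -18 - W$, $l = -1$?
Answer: $- \frac{2}{43} \approx -0.046512$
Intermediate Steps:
$\frac{1}{\left(l 6 - 4\right) + a{\left(-26,\frac{0 - 13}{5 - 3} \right)}} = \frac{1}{\left(\left(-1\right) 6 - 4\right) - \left(18 + \frac{0 - 13}{5 - 3}\right)} = \frac{1}{\left(-6 - 4\right) - \left(18 - \frac{13}{2}\right)} = \frac{1}{-10 - \left(18 - \frac{13}{2}\right)} = \frac{1}{-10 - \frac{23}{2}} = \frac{1}{- \frac{43}{2}} = - \frac{2}{43}$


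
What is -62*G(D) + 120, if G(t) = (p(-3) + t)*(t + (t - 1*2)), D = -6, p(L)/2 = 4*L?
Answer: -25920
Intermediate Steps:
p(L) = 8*L (p(L) = 2*(4*L) = 8*L)
G(t) = (-24 + t)*(-2 + 2*t) (G(t) = (8*(-3) + t)*(t + (t - 1*2)) = (-24 + t)*(t + (t - 2)) = (-24 + t)*(t + (-2 + t)) = (-24 + t)*(-2 + 2*t))
-62*G(D) + 120 = -62*(48 - 50*(-6) + 2*(-6)**2) + 120 = -62*(48 + 300 + 2*36) + 120 = -62*(48 + 300 + 72) + 120 = -62*420 + 120 = -26040 + 120 = -25920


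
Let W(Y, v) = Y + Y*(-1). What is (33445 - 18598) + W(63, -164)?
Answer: 14847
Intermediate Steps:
W(Y, v) = 0 (W(Y, v) = Y - Y = 0)
(33445 - 18598) + W(63, -164) = (33445 - 18598) + 0 = 14847 + 0 = 14847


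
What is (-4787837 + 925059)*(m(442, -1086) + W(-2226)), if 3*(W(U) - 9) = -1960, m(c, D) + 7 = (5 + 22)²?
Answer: -900027274/3 ≈ -3.0001e+8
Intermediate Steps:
m(c, D) = 722 (m(c, D) = -7 + (5 + 22)² = -7 + 27² = -7 + 729 = 722)
W(U) = -1933/3 (W(U) = 9 + (⅓)*(-1960) = 9 - 1960/3 = -1933/3)
(-4787837 + 925059)*(m(442, -1086) + W(-2226)) = (-4787837 + 925059)*(722 - 1933/3) = -3862778*233/3 = -900027274/3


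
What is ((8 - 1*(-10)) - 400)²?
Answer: 145924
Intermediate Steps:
((8 - 1*(-10)) - 400)² = ((8 + 10) - 400)² = (18 - 400)² = (-382)² = 145924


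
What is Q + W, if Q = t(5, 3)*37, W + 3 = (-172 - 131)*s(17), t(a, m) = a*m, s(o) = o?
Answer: -4599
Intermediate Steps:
W = -5154 (W = -3 + (-172 - 131)*17 = -3 - 303*17 = -3 - 5151 = -5154)
Q = 555 (Q = (5*3)*37 = 15*37 = 555)
Q + W = 555 - 5154 = -4599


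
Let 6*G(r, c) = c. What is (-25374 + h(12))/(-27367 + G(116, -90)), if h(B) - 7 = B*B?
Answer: 25223/27382 ≈ 0.92115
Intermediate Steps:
G(r, c) = c/6
h(B) = 7 + B**2 (h(B) = 7 + B*B = 7 + B**2)
(-25374 + h(12))/(-27367 + G(116, -90)) = (-25374 + (7 + 12**2))/(-27367 + (1/6)*(-90)) = (-25374 + (7 + 144))/(-27367 - 15) = (-25374 + 151)/(-27382) = -25223*(-1/27382) = 25223/27382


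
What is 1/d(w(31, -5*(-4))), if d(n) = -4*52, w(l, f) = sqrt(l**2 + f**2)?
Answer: -1/208 ≈ -0.0048077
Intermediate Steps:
w(l, f) = sqrt(f**2 + l**2)
d(n) = -208
1/d(w(31, -5*(-4))) = 1/(-208) = -1/208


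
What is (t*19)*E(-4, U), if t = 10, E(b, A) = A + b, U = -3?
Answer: -1330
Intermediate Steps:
(t*19)*E(-4, U) = (10*19)*(-3 - 4) = 190*(-7) = -1330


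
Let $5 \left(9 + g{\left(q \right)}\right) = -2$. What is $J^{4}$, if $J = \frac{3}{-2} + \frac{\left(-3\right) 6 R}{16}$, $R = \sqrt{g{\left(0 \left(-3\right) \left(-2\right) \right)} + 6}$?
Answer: $- \frac{3534111}{102400} - \frac{17739 i \sqrt{85}}{6400} \approx -34.513 - 25.554 i$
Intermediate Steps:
$g{\left(q \right)} = - \frac{47}{5}$ ($g{\left(q \right)} = -9 + \frac{1}{5} \left(-2\right) = -9 - \frac{2}{5} = - \frac{47}{5}$)
$R = \frac{i \sqrt{85}}{5}$ ($R = \sqrt{- \frac{47}{5} + 6} = \sqrt{- \frac{17}{5}} = \frac{i \sqrt{85}}{5} \approx 1.8439 i$)
$J = - \frac{3}{2} - \frac{9 i \sqrt{85}}{40}$ ($J = \frac{3}{-2} + \frac{\left(-3\right) 6 \frac{i \sqrt{85}}{5}}{16} = 3 \left(- \frac{1}{2}\right) + - 18 \frac{i \sqrt{85}}{5} \cdot \frac{1}{16} = - \frac{3}{2} + - \frac{18 i \sqrt{85}}{5} \cdot \frac{1}{16} = - \frac{3}{2} - \frac{9 i \sqrt{85}}{40} \approx -1.5 - 2.0744 i$)
$J^{4} = \left(- \frac{3}{2} - \frac{9 i \sqrt{85}}{40}\right)^{4}$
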